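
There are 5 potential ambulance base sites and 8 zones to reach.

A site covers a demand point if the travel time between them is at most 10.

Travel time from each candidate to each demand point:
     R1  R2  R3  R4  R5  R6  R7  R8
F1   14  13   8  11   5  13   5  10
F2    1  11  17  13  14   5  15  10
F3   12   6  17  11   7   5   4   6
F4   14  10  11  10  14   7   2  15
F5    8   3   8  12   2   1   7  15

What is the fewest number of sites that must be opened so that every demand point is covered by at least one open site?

Coverage sets (demand points within 10 of each site):
  F1: {R3, R5, R7, R8}
  F2: {R1, R6, R8}
  F3: {R2, R5, R6, R7, R8}
  F4: {R2, R4, R6, R7}
  F5: {R1, R2, R3, R5, R6, R7}
No 2 sites suffice: every size-2 union leaves at least one demand point uncovered.
But {F1, F2, F4} covers everything, so the minimum is 3.

3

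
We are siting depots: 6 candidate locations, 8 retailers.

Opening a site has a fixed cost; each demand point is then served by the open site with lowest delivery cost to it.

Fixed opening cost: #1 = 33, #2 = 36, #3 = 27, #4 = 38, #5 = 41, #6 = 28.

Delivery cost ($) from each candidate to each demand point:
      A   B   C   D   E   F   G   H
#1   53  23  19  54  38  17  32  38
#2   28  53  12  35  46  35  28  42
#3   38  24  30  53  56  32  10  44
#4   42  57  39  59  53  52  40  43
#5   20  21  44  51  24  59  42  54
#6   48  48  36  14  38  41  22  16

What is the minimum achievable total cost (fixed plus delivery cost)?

255

Open {#1, #5, #6}: assign each demand point to its cheapest open site.
  A→#5 20, B→#5 21, C→#1 19, D→#6 14, E→#5 24, F→#1 17, G→#6 22, H→#6 16
  delivery cost 153, fixed 102 → total 255.
Compare {#3, #6}: delivery cost 202 + fixed 55 = 257.
Compare {#1, #6}: delivery cost 197 + fixed 61 = 258.
Compare {#5, #6}: delivery cost 194 + fixed 69 = 263.
All other subsets cost ≥ 257. Minimum total cost: 255.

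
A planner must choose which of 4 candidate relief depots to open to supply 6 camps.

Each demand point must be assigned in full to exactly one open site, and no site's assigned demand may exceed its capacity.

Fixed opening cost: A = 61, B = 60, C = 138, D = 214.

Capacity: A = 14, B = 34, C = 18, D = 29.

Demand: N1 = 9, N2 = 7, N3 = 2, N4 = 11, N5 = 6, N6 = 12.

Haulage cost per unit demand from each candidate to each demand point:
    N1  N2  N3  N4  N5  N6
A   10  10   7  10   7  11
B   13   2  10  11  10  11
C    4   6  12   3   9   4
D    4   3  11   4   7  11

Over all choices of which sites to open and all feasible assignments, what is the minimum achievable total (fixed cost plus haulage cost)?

562

Open {B, D}; cheapest assignment that respects the capacities:
  B (cap 34, load 21): N2, N3, N6 — cost 7×2 + 2×10 + 12×11 = 166
  D (cap 29, load 26): N1, N4, N5 — cost 9×4 + 11×4 + 6×7 = 122
  Shipping 288, fixed 274 → total 562.
  Any other capacity-feasible assignment to {B, D} ships for at least 288.
Compare {A, B}: its best feasible assignment gives total 568.
Compare {B, C}: its best feasible assignment gives total 568.
Every other set of open sites that can feasibly serve all demand totals ≥ 568 even under its best assignment. Minimum: 562.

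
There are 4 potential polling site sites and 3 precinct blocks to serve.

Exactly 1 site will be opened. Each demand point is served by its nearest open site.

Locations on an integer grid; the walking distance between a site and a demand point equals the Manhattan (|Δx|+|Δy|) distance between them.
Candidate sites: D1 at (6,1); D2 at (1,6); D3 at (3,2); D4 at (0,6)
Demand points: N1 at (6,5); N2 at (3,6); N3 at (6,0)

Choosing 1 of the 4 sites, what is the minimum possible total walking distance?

Open {D1}.
  N1→D1 4, N2→D1 8, N3→D1 1  ⇒ total 13.
Compare {D3}: total 15.
Compare {D2}: total 19.
No size-1 selection does better; minimum is 13.

13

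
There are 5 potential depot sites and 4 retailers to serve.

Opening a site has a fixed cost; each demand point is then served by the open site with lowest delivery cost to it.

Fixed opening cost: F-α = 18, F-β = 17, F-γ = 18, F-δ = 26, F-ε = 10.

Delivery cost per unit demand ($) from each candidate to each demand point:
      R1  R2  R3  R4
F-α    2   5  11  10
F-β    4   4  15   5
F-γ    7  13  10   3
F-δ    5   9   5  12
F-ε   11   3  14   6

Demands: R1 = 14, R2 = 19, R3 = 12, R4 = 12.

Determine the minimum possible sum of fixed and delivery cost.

253

Open {F-α, F-γ, F-δ, F-ε}: assign each demand point to its cheapest open site.
  R1→F-α 14×2=28, R2→F-ε 19×3=57, R3→F-δ 12×5=60, R4→F-γ 12×3=36
  delivery cost 181, fixed 72 → total 253.
Compare {F-α, F-β, F-γ, F-δ, F-ε}: delivery cost 181 + fixed 89 = 270.
Compare {F-α, F-δ, F-ε}: delivery cost 217 + fixed 54 = 271.
Compare {F-α, F-β, F-δ, F-ε}: delivery cost 205 + fixed 71 = 276.
All other subsets cost ≥ 270. Minimum total cost: 253.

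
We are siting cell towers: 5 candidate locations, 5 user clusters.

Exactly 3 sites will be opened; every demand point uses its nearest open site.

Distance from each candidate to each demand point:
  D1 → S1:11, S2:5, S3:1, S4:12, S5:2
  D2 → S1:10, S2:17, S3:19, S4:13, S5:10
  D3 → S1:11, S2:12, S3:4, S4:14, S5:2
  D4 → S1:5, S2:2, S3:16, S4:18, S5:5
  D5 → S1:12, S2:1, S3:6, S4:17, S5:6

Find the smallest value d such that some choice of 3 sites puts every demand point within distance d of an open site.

12

Open {D1, D2, D3}.
  Farthest demand point is S4 at distance 12 (to D1); all others are ≤ 12.
With {D1, D2, D4} the worst case is 12.
With {D1, D2, D5} the worst case is 12.
No size-3 selection achieves below 12.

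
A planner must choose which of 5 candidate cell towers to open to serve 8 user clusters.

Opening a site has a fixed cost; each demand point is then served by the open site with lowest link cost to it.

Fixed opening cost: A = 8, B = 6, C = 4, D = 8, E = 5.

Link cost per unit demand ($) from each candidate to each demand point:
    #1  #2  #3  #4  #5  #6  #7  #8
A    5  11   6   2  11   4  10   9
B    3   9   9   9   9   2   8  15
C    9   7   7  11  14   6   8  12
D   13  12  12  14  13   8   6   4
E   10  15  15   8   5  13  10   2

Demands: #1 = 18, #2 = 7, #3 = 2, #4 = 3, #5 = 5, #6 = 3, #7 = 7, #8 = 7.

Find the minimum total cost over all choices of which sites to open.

Open {A, B, C, D, E}: assign each demand point to its cheapest open site.
  #1→B 18×3=54, #2→C 7×7=49, #3→A 2×6=12, #4→A 3×2=6, #5→E 5×5=25, #6→B 3×2=6, #7→D 7×6=42, #8→E 7×2=14
  link cost 208, fixed 31 → total 239.
Compare {A, B, C, E}: link cost 222 + fixed 23 = 245.
Compare {A, B, D, E}: link cost 222 + fixed 27 = 249.
Compare {B, C, D, E}: link cost 228 + fixed 23 = 251.
All other subsets cost ≥ 245. Minimum total cost: 239.

239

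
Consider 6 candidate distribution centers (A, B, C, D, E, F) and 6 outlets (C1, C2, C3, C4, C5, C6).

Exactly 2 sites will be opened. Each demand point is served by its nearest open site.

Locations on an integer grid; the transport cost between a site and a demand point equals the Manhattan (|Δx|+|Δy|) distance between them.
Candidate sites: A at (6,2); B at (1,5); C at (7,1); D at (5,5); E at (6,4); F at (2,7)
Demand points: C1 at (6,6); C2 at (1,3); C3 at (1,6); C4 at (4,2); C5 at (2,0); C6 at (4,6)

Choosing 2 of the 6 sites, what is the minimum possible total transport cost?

17

Open {B, D}.
  C1→D 2, C2→B 2, C3→B 1, C4→D 4, C5→B 6, C6→D 2  ⇒ total 17.
Compare {A, B}: total 19.
Compare {B, E}: total 19.
No size-2 selection does better; minimum is 17.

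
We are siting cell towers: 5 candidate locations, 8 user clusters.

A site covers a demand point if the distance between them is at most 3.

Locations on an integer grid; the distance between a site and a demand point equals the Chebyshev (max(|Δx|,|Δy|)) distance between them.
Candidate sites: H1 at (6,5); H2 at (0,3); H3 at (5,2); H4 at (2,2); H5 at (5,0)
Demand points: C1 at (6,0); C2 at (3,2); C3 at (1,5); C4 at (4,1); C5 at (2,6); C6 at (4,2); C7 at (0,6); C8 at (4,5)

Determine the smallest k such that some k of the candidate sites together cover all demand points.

Coverage sets (demand points within 3 of each site):
  H1: {C2, C6, C8}
  H2: {C2, C3, C5, C7}
  H3: {C1, C2, C4, C6, C8}
  H4: {C2, C3, C4, C6, C8}
  H5: {C1, C2, C4, C6}
No single site covers all 8 demand points.
But {H2, H3} covers everything, so the minimum is 2.

2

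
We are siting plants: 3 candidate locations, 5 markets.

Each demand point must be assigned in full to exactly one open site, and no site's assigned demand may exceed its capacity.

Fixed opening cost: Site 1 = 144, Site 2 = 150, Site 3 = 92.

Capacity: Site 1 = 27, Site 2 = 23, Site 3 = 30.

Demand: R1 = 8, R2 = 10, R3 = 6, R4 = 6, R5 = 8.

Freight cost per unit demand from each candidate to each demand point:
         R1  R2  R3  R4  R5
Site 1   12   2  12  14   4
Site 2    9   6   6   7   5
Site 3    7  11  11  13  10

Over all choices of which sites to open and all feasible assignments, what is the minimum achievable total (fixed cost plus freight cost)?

488

Open {Site 1, Site 3}; cheapest assignment that respects the capacities:
  Site 1 (cap 27, load 18): R2, R5 — cost 10×2 + 8×4 = 52
  Site 3 (cap 30, load 20): R1, R3, R4 — cost 8×7 + 6×11 + 6×13 = 200
  Shipping 252, fixed 236 → total 488.
  Any other capacity-feasible assignment to {Site 1, Site 3} ships for at least 252.
Compare {Site 1, Site 2}: its best feasible assignment gives total 496.
Compare {Site 2, Site 3}: its best feasible assignment gives total 516.
Every other set of open sites that can feasibly serve all demand totals ≥ 496 even under its best assignment. Minimum: 488.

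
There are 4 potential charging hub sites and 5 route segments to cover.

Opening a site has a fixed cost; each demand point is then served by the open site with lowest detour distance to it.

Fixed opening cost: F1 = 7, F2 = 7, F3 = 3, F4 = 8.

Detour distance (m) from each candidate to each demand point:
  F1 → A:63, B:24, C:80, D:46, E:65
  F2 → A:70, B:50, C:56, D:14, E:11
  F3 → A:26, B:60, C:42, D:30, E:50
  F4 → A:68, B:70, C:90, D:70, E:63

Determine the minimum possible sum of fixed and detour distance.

Open {F1, F2, F3}: assign each demand point to its cheapest open site.
  A→F3 26, B→F1 24, C→F3 42, D→F2 14, E→F2 11
  detour distance 117, fixed 17 → total 134.
Compare {F1, F2, F3, F4}: detour distance 117 + fixed 25 = 142.
Compare {F2, F3}: detour distance 143 + fixed 10 = 153.
Compare {F2, F3, F4}: detour distance 143 + fixed 18 = 161.
All other subsets cost ≥ 142. Minimum total cost: 134.

134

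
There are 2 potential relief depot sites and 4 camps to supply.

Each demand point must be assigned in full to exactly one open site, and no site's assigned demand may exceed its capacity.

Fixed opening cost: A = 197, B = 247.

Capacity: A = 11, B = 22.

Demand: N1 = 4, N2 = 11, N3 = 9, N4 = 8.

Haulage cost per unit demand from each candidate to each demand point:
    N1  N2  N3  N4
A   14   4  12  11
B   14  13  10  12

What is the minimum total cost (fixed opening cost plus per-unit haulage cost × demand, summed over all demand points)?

Open {A, B}; cheapest assignment that respects the capacities:
  A (cap 11, load 11): N2 — cost 11×4 = 44
  B (cap 22, load 21): N1, N3, N4 — cost 4×14 + 9×10 + 8×12 = 242
  Shipping 286, fixed 444 → total 730.
  Any other capacity-feasible assignment to {A, B} ships for at least 286.
Total demand is 32 and no other set of sites has combined capacity ≥ 32, so {A, B} is the only feasible choice of open sites. Minimum: 730.

730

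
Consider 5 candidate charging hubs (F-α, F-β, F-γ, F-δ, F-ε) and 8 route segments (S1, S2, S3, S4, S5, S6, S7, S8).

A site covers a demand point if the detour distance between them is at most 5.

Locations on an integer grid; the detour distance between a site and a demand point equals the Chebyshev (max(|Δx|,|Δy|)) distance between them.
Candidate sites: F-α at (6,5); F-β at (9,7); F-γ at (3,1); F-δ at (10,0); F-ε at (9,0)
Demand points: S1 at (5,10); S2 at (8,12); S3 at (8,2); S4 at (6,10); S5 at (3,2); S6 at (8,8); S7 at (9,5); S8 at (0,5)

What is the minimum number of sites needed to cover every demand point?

Coverage sets (demand points within 5 of each site):
  F-α: {S1, S3, S4, S5, S6, S7}
  F-β: {S1, S2, S3, S4, S6, S7}
  F-γ: {S3, S5, S8}
  F-δ: {S3, S7}
  F-ε: {S3, S7}
No single site covers all 8 demand points.
But {F-β, F-γ} covers everything, so the minimum is 2.

2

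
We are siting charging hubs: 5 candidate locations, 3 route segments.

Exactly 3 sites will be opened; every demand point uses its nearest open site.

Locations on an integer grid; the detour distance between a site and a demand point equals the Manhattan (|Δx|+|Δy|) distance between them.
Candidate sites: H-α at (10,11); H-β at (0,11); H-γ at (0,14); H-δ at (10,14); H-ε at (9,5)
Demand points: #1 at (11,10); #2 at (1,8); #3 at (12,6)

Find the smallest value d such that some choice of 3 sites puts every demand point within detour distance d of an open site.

4

Open {H-α, H-β, H-ε}.
  Farthest demand point is #2 at detour distance 4 (to H-β); all others are ≤ 4.
With {H-β, H-δ, H-ε} the worst case is 5.
With {H-α, H-β, H-γ} the worst case is 7.
No size-3 selection achieves below 4.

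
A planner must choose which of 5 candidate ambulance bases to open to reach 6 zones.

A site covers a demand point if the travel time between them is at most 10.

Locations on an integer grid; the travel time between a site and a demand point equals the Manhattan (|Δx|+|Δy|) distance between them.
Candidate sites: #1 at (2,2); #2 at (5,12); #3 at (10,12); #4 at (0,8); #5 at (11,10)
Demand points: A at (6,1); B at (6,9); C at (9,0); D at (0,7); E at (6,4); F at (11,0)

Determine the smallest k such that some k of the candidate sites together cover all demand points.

Coverage sets (demand points within 10 of each site):
  #1: {A, C, D, E}
  #2: {B, D, E}
  #3: {B}
  #4: {B, D, E}
  #5: {B, F}
No single site covers all 6 demand points.
But {#1, #5} covers everything, so the minimum is 2.

2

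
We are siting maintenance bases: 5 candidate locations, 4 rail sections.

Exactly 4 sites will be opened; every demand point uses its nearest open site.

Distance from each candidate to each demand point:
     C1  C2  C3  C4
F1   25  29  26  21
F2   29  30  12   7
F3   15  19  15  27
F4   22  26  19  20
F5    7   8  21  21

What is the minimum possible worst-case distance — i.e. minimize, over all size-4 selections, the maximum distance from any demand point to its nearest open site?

Open {F1, F2, F3, F5}.
  Farthest demand point is C3 at distance 12 (to F2); all others are ≤ 12.
With {F1, F2, F4, F5} the worst case is 12.
With {F2, F3, F4, F5} the worst case is 12.
No size-4 selection achieves below 12.

12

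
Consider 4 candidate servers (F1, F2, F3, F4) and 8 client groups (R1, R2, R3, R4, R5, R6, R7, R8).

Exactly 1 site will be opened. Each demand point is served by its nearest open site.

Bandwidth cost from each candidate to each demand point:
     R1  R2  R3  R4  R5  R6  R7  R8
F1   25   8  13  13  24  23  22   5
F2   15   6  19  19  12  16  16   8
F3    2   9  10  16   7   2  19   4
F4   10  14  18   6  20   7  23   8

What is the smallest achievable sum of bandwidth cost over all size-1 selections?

Open {F3}.
  R1→F3 2, R2→F3 9, R3→F3 10, R4→F3 16, R5→F3 7, R6→F3 2, R7→F3 19, R8→F3 4  ⇒ total 69.
Compare {F4}: total 106.
Compare {F2}: total 111.
No size-1 selection does better; minimum is 69.

69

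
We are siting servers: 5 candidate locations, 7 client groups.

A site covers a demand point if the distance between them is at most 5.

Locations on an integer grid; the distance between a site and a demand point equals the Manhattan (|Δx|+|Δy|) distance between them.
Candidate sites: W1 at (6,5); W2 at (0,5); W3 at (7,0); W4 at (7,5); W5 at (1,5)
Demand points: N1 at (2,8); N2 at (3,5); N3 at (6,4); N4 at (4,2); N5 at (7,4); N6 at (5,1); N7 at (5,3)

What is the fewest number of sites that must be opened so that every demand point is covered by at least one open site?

2

Coverage sets (demand points within 5 of each site):
  W1: {N2, N3, N4, N5, N6, N7}
  W2: {N1, N2}
  W3: {N3, N4, N5, N6, N7}
  W4: {N2, N3, N5, N7}
  W5: {N1, N2}
No single site covers all 7 demand points.
But {W1, W2} covers everything, so the minimum is 2.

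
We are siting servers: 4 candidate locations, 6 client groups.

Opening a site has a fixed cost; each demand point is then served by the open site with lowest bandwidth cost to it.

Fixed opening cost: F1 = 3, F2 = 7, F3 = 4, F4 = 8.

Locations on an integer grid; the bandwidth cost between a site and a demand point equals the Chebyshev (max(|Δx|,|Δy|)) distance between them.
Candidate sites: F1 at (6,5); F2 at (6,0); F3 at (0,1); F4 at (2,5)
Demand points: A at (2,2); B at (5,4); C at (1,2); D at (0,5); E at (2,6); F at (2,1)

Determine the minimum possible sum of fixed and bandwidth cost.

Open {F1, F3}: assign each demand point to its cheapest open site.
  A→F3 2, B→F1 1, C→F3 1, D→F3 4, E→F1 4, F→F3 2
  bandwidth cost 14, fixed 7 → total 21.
Compare {F3}: bandwidth cost 19 + fixed 4 = 23.
Compare {F3, F4}: bandwidth cost 11 + fixed 12 = 23.
Compare {F4}: bandwidth cost 16 + fixed 8 = 24.
All other subsets cost ≥ 23. Minimum total cost: 21.

21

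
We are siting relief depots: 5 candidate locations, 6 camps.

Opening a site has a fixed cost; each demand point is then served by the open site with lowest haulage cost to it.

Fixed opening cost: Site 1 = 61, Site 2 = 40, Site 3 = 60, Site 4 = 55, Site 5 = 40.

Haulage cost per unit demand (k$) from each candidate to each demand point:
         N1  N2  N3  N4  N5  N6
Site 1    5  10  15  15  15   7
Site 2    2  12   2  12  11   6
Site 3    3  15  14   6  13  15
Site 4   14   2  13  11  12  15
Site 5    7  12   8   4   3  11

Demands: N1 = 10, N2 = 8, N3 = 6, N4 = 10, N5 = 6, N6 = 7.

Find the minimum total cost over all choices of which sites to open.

283

Open {Site 2, Site 4, Site 5}: assign each demand point to its cheapest open site.
  N1→Site 2 10×2=20, N2→Site 4 8×2=16, N3→Site 2 6×2=12, N4→Site 5 10×4=40, N5→Site 5 6×3=18, N6→Site 2 7×6=42
  haulage cost 148, fixed 135 → total 283.
Compare {Site 2, Site 5}: haulage cost 228 + fixed 80 = 308.
Compare {Site 2, Site 3, Site 4, Site 5}: haulage cost 148 + fixed 195 = 343.
Compare {Site 1, Site 2, Site 4, Site 5}: haulage cost 148 + fixed 196 = 344.
All other subsets cost ≥ 308. Minimum total cost: 283.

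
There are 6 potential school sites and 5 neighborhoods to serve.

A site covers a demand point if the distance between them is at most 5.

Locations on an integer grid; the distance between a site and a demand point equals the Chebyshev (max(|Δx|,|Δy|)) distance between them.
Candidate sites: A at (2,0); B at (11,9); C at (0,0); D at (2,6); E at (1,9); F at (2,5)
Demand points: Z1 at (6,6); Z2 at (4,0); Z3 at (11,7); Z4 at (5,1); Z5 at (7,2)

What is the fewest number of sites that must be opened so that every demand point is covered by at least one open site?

2

Coverage sets (demand points within 5 of each site):
  A: {Z2, Z4, Z5}
  B: {Z1, Z3}
  C: {Z2, Z4}
  D: {Z1, Z4, Z5}
  E: {Z1}
  F: {Z1, Z2, Z4, Z5}
No single site covers all 5 demand points.
But {A, B} covers everything, so the minimum is 2.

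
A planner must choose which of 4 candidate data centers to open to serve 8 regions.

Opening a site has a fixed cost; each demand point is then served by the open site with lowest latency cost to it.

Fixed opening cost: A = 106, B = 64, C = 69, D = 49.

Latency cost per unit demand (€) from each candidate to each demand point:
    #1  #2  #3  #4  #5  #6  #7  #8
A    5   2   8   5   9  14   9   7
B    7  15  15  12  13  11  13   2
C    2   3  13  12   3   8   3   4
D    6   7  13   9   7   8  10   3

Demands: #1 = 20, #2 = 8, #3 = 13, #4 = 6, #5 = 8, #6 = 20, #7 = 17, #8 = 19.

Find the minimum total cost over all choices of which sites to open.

676

Open {A, C}: assign each demand point to its cheapest open site.
  #1→C 20×2=40, #2→A 8×2=16, #3→A 13×8=104, #4→A 6×5=30, #5→C 8×3=24, #6→C 20×8=160, #7→C 17×3=51, #8→C 19×4=76
  latency cost 501, fixed 175 → total 676.
Compare {C}: latency cost 616 + fixed 69 = 685.
Compare {C, D}: latency cost 579 + fixed 118 = 697.
Compare {A, B, C}: latency cost 463 + fixed 239 = 702.
All other subsets cost ≥ 685. Minimum total cost: 676.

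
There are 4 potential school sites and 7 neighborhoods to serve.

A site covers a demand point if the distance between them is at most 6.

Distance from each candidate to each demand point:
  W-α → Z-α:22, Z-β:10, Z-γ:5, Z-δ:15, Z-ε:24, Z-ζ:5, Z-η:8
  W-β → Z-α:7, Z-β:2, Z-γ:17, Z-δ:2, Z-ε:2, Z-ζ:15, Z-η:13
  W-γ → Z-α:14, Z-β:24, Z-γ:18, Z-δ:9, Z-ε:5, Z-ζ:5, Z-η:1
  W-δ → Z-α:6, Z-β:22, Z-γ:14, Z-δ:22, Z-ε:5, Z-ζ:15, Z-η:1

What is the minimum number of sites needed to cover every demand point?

Coverage sets (demand points within 6 of each site):
  W-α: {Z-γ, Z-ζ}
  W-β: {Z-β, Z-δ, Z-ε}
  W-γ: {Z-ε, Z-ζ, Z-η}
  W-δ: {Z-α, Z-ε, Z-η}
No 2 sites suffice: every size-2 union leaves at least one demand point uncovered.
But {W-α, W-β, W-δ} covers everything, so the minimum is 3.

3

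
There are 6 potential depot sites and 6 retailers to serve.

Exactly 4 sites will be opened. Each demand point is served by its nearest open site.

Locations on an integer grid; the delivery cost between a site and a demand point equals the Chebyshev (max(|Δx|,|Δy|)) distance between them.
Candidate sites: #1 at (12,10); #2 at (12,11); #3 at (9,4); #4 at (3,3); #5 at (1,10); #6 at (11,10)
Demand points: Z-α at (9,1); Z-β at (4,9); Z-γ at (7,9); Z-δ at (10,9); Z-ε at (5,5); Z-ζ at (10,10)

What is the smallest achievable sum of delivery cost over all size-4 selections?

Open {#3, #4, #5, #6}.
  Z-α→#3 3, Z-β→#5 3, Z-γ→#6 4, Z-δ→#6 1, Z-ε→#4 2, Z-ζ→#6 1  ⇒ total 14.
Compare {#1, #3, #4, #6}: total 16.
Compare {#1, #3, #5, #6}: total 16.
No size-4 selection does better; minimum is 14.

14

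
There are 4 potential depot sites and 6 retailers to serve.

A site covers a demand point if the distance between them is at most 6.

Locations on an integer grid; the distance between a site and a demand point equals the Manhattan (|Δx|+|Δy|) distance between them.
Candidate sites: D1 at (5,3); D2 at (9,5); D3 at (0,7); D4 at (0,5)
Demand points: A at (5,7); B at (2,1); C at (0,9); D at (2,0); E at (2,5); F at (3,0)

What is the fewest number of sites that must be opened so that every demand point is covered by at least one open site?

Coverage sets (demand points within 6 of each site):
  D1: {A, B, D, E, F}
  D2: {A}
  D3: {A, C, E}
  D4: {B, C, E}
No single site covers all 6 demand points.
But {D1, D3} covers everything, so the minimum is 2.

2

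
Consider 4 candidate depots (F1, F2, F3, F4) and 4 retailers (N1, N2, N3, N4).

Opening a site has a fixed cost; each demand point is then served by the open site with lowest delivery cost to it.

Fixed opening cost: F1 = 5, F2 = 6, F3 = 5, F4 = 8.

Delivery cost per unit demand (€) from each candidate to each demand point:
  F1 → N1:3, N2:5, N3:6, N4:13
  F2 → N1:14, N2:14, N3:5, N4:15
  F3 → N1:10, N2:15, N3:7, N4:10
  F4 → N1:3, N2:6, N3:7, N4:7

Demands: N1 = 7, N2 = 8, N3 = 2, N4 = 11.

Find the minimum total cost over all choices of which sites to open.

163

Open {F1, F4}: assign each demand point to its cheapest open site.
  N1→F1 7×3=21, N2→F1 8×5=40, N3→F1 2×6=12, N4→F4 11×7=77
  delivery cost 150, fixed 13 → total 163.
Compare {F1, F2, F4}: delivery cost 148 + fixed 19 = 167.
Compare {F4}: delivery cost 160 + fixed 8 = 168.
Compare {F1, F3, F4}: delivery cost 150 + fixed 18 = 168.
All other subsets cost ≥ 167. Minimum total cost: 163.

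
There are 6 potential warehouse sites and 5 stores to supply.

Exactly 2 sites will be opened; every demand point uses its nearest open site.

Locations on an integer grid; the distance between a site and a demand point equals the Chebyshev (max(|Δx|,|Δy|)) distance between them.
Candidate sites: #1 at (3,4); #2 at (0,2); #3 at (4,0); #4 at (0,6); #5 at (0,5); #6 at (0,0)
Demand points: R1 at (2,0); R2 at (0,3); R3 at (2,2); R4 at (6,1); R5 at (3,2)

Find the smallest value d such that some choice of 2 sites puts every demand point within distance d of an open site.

Open {#2, #3}.
  Farthest demand point is R1 at distance 2 (to #2); all others are ≤ 2.
With {#3, #5} the worst case is 2.
With {#1, #2} the worst case is 3.
No size-2 selection achieves below 2.

2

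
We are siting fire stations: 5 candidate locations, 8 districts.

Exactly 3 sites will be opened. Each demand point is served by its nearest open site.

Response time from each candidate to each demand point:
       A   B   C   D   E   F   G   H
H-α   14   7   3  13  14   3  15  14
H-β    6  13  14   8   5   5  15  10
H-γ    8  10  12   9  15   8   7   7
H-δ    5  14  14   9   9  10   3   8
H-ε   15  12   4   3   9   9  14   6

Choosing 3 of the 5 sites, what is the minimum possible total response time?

Open {H-α, H-δ, H-ε}.
  A→H-δ 5, B→H-α 7, C→H-α 3, D→H-ε 3, E→H-δ 9, F→H-α 3, G→H-δ 3, H→H-ε 6  ⇒ total 39.
Compare {H-α, H-β, H-δ}: total 42.
Compare {H-β, H-δ, H-ε}: total 43.
No size-3 selection does better; minimum is 39.

39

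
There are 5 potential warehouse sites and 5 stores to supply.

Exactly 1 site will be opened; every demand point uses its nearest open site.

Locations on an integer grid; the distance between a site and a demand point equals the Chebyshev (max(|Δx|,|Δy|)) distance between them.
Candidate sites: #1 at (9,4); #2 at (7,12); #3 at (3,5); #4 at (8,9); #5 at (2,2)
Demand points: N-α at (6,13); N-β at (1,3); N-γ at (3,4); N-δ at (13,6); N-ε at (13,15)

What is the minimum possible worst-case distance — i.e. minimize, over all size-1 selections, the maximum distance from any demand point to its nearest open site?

Open {#4}.
  Farthest demand point is N-β at distance 7 (to #4); all others are ≤ 7.
With {#2} the worst case is 9.
With {#3} the worst case is 10.
No size-1 selection achieves below 7.

7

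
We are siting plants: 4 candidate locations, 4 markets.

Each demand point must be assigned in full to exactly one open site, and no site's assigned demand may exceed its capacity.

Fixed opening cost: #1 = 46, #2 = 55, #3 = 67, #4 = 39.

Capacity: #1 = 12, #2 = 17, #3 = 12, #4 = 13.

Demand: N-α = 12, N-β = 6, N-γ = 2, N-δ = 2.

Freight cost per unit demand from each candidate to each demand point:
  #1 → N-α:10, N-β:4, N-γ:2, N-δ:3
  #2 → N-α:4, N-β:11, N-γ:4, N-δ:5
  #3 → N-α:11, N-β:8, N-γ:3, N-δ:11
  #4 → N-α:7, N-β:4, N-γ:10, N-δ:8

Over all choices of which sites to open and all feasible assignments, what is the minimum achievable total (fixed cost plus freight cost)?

183

Open {#1, #2}; cheapest assignment that respects the capacities:
  #1 (cap 12, load 10): N-β, N-γ, N-δ — cost 6×4 + 2×2 + 2×3 = 34
  #2 (cap 17, load 12): N-α — cost 12×4 = 48
  Shipping 82, fixed 101 → total 183.
  Any other capacity-feasible assignment to {#1, #2} ships for at least 82.
Compare {#2, #4}: its best feasible assignment gives total 184.
Compare {#1, #4}: its best feasible assignment gives total 203.
Every other set of open sites that can feasibly serve all demand totals ≥ 184 even under its best assignment. Minimum: 183.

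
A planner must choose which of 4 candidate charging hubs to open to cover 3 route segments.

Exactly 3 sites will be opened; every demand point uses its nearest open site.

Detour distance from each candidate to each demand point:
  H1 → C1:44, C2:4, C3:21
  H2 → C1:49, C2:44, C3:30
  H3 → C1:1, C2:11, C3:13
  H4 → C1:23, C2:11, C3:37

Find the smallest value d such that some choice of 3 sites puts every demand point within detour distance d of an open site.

13

Open {H1, H2, H3}.
  Farthest demand point is C3 at detour distance 13 (to H3); all others are ≤ 13.
With {H1, H3, H4} the worst case is 13.
With {H2, H3, H4} the worst case is 13.
No size-3 selection achieves below 13.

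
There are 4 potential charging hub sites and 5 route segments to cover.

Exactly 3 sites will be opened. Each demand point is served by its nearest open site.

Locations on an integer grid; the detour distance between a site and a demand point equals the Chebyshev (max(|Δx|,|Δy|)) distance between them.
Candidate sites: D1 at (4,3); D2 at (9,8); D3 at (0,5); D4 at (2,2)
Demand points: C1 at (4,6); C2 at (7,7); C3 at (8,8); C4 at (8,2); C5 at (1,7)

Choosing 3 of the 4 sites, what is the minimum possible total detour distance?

Open {D1, D2, D3}.
  C1→D1 3, C2→D2 2, C3→D2 1, C4→D1 4, C5→D3 2  ⇒ total 12.
Compare {D1, D2, D4}: total 14.
Compare {D2, D3, D4}: total 15.
No size-3 selection does better; minimum is 12.

12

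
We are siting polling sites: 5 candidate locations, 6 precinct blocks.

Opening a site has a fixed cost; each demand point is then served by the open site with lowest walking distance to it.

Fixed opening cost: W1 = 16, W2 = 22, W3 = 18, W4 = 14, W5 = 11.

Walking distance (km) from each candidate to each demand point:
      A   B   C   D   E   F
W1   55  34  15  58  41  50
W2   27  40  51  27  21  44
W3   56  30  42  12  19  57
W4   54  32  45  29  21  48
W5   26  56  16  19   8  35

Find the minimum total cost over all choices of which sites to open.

Open {W3, W5}: assign each demand point to its cheapest open site.
  A→W5 26, B→W3 30, C→W5 16, D→W3 12, E→W5 8, F→W5 35
  walking distance 127, fixed 29 → total 156.
Compare {W4, W5}: walking distance 136 + fixed 25 = 161.
Compare {W1, W5}: walking distance 137 + fixed 27 = 164.
Compare {W3, W4, W5}: walking distance 127 + fixed 43 = 170.
All other subsets cost ≥ 161. Minimum total cost: 156.

156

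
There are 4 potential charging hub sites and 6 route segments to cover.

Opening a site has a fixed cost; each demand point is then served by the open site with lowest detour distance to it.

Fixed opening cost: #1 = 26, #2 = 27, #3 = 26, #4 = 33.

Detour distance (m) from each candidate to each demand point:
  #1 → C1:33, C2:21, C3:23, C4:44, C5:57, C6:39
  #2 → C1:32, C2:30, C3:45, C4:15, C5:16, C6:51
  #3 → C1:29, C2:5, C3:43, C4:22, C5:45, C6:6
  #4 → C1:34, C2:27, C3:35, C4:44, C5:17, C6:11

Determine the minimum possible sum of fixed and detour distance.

Open {#2, #3}: assign each demand point to its cheapest open site.
  C1→#3 29, C2→#3 5, C3→#3 43, C4→#2 15, C5→#2 16, C6→#3 6
  detour distance 114, fixed 53 → total 167.
Compare {#3, #4}: detour distance 114 + fixed 59 = 173.
Compare {#1, #2, #3}: detour distance 94 + fixed 79 = 173.
Compare {#3}: detour distance 150 + fixed 26 = 176.
All other subsets cost ≥ 173. Minimum total cost: 167.

167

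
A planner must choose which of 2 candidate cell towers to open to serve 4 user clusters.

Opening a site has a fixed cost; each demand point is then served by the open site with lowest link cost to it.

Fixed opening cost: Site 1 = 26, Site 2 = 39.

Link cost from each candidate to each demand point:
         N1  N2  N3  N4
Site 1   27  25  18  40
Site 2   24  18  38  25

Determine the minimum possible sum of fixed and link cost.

136

Open {Site 1}: assign each demand point to its cheapest open site.
  N1→Site 1 27, N2→Site 1 25, N3→Site 1 18, N4→Site 1 40
  link cost 110, fixed 26 → total 136.
Compare {Site 2}: link cost 105 + fixed 39 = 144.
Compare {Site 1, Site 2}: link cost 85 + fixed 65 = 150.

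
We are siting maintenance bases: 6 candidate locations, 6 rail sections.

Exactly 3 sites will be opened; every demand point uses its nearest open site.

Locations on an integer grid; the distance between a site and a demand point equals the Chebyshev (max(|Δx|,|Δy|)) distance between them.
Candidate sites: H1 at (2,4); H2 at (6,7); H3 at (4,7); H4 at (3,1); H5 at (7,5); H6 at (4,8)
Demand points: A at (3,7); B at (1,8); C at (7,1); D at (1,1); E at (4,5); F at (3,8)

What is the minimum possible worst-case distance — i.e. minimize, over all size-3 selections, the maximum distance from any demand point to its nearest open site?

4

Open {H1, H2, H4}.
  Farthest demand point is B at distance 4 (to H1); all others are ≤ 4.
With {H1, H2, H5} the worst case is 4.
With {H1, H3, H4} the worst case is 4.
No size-3 selection achieves below 4.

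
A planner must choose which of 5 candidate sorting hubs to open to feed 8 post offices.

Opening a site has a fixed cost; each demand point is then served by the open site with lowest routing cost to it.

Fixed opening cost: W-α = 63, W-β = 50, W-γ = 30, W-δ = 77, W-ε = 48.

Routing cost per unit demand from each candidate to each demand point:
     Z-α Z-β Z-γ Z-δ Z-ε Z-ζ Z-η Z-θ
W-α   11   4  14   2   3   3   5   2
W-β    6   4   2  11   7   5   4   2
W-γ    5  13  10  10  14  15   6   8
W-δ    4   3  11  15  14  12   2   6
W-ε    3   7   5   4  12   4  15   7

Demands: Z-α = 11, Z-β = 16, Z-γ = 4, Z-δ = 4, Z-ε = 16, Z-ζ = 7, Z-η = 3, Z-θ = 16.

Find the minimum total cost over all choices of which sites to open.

352

Open {W-α, W-ε}: assign each demand point to its cheapest open site.
  Z-α→W-ε 11×3=33, Z-β→W-α 16×4=64, Z-γ→W-ε 4×5=20, Z-δ→W-α 4×2=8, Z-ε→W-α 16×3=48, Z-ζ→W-α 7×3=21, Z-η→W-α 3×5=15, Z-θ→W-α 16×2=32
  routing cost 241, fixed 111 → total 352.
Compare {W-α, W-β}: routing cost 259 + fixed 113 = 372.
Compare {W-α, W-γ}: routing cost 283 + fixed 93 = 376.
Compare {W-α, W-γ, W-ε}: routing cost 241 + fixed 141 = 382.
All other subsets cost ≥ 372. Minimum total cost: 352.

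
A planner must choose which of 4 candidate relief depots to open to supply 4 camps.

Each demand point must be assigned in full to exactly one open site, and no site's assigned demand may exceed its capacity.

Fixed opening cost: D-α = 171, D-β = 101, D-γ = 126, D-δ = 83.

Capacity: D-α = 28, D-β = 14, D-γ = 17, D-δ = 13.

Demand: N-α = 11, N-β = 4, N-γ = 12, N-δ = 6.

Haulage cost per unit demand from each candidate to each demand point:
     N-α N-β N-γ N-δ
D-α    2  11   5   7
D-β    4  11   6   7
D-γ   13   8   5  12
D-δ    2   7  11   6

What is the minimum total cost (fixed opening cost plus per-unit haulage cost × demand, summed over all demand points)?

400

Open {D-α, D-δ}; cheapest assignment that respects the capacities:
  D-α (cap 28, load 23): N-α, N-γ — cost 11×2 + 12×5 = 82
  D-δ (cap 13, load 10): N-β, N-δ — cost 4×7 + 6×6 = 64
  Shipping 146, fixed 254 → total 400.
  Any other capacity-feasible assignment to {D-α, D-δ} ships for at least 146.
Compare {D-α, D-β}: its best feasible assignment gives total 440.
Compare {D-α, D-γ}: its best feasible assignment gives total 453.
Every other set of open sites that can feasibly serve all demand totals ≥ 440 even under its best assignment. Minimum: 400.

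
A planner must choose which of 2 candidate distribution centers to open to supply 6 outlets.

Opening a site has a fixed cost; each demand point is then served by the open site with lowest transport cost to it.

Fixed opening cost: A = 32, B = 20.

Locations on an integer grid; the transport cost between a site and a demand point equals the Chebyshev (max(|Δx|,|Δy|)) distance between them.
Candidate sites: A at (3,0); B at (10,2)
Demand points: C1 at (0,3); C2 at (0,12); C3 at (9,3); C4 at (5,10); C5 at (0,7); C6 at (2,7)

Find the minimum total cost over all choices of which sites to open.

Open {B}: assign each demand point to its cheapest open site.
  C1→B 10, C2→B 10, C3→B 1, C4→B 8, C5→B 10, C6→B 8
  transport cost 47, fixed 20 → total 67.
Compare {A}: transport cost 45 + fixed 32 = 77.
Compare {A, B}: transport cost 36 + fixed 52 = 88.

67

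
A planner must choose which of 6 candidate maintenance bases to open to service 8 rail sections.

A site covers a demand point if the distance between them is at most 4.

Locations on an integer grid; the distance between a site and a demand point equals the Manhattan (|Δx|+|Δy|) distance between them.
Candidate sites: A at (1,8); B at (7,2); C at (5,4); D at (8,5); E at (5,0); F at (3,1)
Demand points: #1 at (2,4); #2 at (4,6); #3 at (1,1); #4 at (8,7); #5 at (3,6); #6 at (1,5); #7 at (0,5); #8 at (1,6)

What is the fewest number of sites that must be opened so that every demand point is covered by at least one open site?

4

Coverage sets (demand points within 4 of each site):
  A: {#5, #6, #7, #8}
  B: {}
  C: {#1, #2, #5}
  D: {#4}
  E: {}
  F: {#1, #3}
No 3 sites suffice: every size-3 union leaves at least one demand point uncovered.
But {A, C, D, F} covers everything, so the minimum is 4.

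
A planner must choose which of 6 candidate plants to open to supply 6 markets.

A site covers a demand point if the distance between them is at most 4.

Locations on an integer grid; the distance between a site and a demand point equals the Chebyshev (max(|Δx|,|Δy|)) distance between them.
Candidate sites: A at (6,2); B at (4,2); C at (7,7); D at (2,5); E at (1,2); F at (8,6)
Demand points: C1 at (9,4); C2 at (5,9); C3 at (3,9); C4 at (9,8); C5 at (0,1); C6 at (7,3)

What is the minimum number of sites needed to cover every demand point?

2

Coverage sets (demand points within 4 of each site):
  A: {C1, C6}
  B: {C5, C6}
  C: {C1, C2, C3, C4, C6}
  D: {C2, C3, C5}
  E: {C5}
  F: {C1, C2, C4, C6}
No single site covers all 6 demand points.
But {B, C} covers everything, so the minimum is 2.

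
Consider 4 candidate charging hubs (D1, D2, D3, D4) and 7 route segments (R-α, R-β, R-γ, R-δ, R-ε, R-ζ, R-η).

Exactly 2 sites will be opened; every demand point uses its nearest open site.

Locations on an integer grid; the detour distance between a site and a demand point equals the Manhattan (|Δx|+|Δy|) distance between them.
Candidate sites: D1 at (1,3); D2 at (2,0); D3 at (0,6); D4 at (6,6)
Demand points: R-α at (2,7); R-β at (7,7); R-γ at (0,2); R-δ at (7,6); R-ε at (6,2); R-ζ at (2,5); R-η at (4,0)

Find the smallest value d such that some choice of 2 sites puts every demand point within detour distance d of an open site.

Open {D2, D4}.
  Farthest demand point is R-α at detour distance 5 (to D4); all others are ≤ 5.
With {D1, D4} the worst case is 6.
With {D1, D3} the worst case is 8.
No size-2 selection achieves below 5.

5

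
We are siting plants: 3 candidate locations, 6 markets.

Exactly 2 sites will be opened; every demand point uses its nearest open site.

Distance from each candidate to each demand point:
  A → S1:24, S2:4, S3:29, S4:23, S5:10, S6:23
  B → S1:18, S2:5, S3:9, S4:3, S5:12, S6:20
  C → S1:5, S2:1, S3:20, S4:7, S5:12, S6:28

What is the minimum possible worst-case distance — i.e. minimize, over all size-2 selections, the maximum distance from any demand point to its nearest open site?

20

Open {A, B}.
  Farthest demand point is S6 at distance 20 (to B); all others are ≤ 20.
With {B, C} the worst case is 20.
With {A, C} the worst case is 23.
No size-2 selection achieves below 20.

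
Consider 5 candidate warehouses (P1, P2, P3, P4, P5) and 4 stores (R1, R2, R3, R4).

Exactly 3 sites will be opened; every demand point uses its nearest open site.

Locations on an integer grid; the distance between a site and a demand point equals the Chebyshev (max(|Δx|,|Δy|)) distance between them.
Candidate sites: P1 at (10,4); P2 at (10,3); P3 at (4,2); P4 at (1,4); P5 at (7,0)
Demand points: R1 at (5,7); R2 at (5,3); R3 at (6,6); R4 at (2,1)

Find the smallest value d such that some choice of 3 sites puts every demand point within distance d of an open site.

Open {P1, P2, P4}.
  Farthest demand point is R1 at distance 4 (to P4); all others are ≤ 4.
With {P1, P3, P4} the worst case is 4.
With {P1, P4, P5} the worst case is 4.
No size-3 selection achieves below 4.

4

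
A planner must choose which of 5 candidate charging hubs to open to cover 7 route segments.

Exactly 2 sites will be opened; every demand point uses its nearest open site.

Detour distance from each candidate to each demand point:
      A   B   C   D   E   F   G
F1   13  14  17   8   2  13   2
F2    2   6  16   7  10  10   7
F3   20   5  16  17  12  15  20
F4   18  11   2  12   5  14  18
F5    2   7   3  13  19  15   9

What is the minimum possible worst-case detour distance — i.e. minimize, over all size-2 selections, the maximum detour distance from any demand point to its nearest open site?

Open {F2, F4}.
  Farthest demand point is F at detour distance 10 (to F2); all others are ≤ 10.
With {F2, F5} the worst case is 10.
With {F1, F4} the worst case is 13.
No size-2 selection achieves below 10.

10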